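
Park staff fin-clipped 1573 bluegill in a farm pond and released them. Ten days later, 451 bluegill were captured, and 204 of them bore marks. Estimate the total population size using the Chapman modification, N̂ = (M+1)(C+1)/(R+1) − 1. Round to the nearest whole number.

N ≈ 3469

N̂ = (1573+1)(451+1)/(204+1) − 1 = 1574·452/205 − 1
= 711448/205 − 1 ≈ 3470.48 − 1 ≈ 3469.48 → 3469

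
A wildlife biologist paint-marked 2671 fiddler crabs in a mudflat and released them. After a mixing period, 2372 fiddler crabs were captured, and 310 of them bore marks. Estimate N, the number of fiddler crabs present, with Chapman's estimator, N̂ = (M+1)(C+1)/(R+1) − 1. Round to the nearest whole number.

N ≈ 20,387

N̂ = (2671+1)(2372+1)/(310+1) − 1 = 2672·2373/311 − 1
= 6340656/311 − 1 ≈ 20388.0 − 1 ≈ 20387.0 → 20387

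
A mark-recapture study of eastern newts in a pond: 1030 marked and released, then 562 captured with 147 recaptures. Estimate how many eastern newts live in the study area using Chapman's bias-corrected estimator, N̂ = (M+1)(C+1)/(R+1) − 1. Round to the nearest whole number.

N ≈ 3921

N̂ = (1030+1)(562+1)/(147+1) − 1 = 1031·563/148 − 1
= 580453/148 − 1 ≈ 3922.0 − 1 ≈ 3921.0 → 3921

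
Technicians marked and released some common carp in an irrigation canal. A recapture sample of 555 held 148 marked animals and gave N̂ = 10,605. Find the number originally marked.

From N = M·C/R: M = N·R / C = 10605·148 / 555 = 1569540 / 555 = 2828.

M = 2828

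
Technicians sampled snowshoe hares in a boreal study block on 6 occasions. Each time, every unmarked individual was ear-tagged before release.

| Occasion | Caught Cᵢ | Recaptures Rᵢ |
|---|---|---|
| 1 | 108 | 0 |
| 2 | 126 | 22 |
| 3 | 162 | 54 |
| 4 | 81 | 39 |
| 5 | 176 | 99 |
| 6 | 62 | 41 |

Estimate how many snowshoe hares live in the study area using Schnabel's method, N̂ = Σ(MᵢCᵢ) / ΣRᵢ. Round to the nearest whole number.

Marked at large before each occasion: Mᵢ = Σⱼ<ᵢ (Cⱼ − Rⱼ) → M1=0, M2=108, M3=212, M4=320, M5=362, M6=439
Σ MᵢCᵢ = 0·108 + 108·126 + 212·162 + 320·81 + 362·176 + 439·62 = 0 + 13608 + 34344 + 25920 + 63712 + 27218 = 164802
Σ Rᵢ = 0 + 22 + 54 + 39 + 99 + 41 = 255
N̂ = 164802 / 255 ≈ 646.3 → 646

N ≈ 646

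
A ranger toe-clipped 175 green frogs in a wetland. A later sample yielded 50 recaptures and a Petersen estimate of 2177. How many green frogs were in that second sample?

From N = M·C/R: C = N·R / M = 2177·50 / 175 = 108850 / 175 = 622.

C = 622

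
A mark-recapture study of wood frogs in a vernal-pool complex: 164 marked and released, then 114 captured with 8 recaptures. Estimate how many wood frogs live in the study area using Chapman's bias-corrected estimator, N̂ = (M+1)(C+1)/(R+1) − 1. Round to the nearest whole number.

N̂ = (164+1)(114+1)/(8+1) − 1 = 165·115/9 − 1
= 18975/9 − 1 ≈ 2108.3 − 1 ≈ 2107.3 → 2107

N ≈ 2107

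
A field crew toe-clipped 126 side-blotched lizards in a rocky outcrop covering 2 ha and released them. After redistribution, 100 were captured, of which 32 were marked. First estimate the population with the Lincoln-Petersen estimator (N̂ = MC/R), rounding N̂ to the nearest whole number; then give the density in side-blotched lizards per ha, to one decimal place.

N̂ = 126·100/32 = 12600/32 ≈ 393.8 → 394
Density = N̂ / area = 394 / 2 = 197.0 per ha

density ≈ 197.0 side-blotched lizards per ha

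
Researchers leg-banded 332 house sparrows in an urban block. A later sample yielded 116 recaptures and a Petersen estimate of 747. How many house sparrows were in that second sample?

C = 261

From N = M·C/R: C = N·R / M = 747·116 / 332 = 86652 / 332 = 261.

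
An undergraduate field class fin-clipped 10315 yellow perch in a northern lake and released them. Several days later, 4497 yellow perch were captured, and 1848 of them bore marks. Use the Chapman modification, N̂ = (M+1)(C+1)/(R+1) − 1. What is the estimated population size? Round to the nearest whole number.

N ≈ 25,094

N̂ = (10315+1)(4497+1)/(1848+1) − 1 = 10316·4498/1849 − 1
= 46401368/1849 − 1 ≈ 25095.4 − 1 ≈ 25094.4 → 25094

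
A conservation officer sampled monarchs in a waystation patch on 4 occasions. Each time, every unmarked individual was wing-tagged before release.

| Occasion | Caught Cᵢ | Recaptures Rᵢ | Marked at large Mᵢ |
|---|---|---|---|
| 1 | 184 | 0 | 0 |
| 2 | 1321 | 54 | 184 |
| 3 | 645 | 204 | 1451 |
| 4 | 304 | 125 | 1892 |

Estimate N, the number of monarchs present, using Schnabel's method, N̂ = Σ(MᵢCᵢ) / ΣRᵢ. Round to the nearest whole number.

Σ MᵢCᵢ = 0·184 + 184·1321 + 1451·645 + 1892·304 = 0 + 243064 + 935895 + 575168 = 1754127
Σ Rᵢ = 0 + 54 + 204 + 125 = 383
N̂ = 1754127 / 383 ≈ 4580.0 → 4580

N ≈ 4580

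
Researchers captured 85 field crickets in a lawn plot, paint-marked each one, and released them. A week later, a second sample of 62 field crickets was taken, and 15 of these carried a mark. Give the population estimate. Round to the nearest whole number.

Lincoln-Petersen assumes M/N = R/C, so N = M·C / R.
N = (85 × 62) / 15 = 5270 / 15 ≈ 351.3 → 351

N ≈ 351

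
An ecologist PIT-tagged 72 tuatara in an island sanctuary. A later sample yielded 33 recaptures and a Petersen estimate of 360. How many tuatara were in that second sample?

From N = M·C/R: C = N·R / M = 360·33 / 72 = 11880 / 72 = 165.

C = 165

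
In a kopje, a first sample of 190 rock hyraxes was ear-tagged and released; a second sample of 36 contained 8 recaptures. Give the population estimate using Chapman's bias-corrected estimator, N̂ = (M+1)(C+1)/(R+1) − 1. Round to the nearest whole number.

N ≈ 784

N̂ = (190+1)(36+1)/(8+1) − 1 = 191·37/9 − 1
= 7067/9 − 1 ≈ 785.2 − 1 ≈ 784.2 → 784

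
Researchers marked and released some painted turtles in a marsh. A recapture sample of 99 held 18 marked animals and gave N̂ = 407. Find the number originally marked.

M = 74

From N = M·C/R: M = N·R / C = 407·18 / 99 = 7326 / 99 = 74.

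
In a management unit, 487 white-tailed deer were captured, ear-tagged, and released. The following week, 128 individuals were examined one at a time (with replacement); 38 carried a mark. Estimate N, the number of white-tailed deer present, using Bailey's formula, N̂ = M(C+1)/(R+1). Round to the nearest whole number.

N ≈ 1611

N̂ = 487·(128+1)/(38+1) = 487·129/39 = 62823/39 ≈ 1610.8 → 1611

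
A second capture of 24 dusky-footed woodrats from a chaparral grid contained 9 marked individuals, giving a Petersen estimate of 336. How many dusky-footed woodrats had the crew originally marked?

M = 126

From N = M·C/R: M = N·R / C = 336·9 / 24 = 3024 / 24 = 126.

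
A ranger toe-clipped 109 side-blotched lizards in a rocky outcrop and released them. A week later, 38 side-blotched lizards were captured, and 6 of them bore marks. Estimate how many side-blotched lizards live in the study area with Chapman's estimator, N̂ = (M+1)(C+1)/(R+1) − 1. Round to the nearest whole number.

N̂ = (109+1)(38+1)/(6+1) − 1 = 110·39/7 − 1
= 4290/7 − 1 ≈ 612.9 − 1 ≈ 611.9 → 612

N ≈ 612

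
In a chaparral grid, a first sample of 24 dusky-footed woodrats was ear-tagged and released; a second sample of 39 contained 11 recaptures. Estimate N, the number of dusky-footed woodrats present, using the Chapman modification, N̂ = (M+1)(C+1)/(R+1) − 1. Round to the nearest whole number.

N̂ = (24+1)(39+1)/(11+1) − 1 = 25·40/12 − 1
= 1000/12 − 1 ≈ 83.3 − 1 ≈ 82.3 → 82

N ≈ 82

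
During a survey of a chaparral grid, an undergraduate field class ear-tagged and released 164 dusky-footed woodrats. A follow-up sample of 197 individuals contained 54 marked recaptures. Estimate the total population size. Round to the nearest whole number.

N = (164 × 197) / 54 = 32308 / 54 ≈ 598.3 → 598

N ≈ 598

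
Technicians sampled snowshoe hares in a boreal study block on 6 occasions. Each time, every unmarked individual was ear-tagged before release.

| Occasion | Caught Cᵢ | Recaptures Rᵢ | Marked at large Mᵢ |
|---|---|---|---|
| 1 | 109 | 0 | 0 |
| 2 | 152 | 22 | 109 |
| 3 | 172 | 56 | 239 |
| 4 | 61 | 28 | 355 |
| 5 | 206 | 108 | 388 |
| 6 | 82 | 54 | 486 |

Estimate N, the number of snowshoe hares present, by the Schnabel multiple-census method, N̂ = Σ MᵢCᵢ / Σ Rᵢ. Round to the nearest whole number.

Σ MᵢCᵢ = 0·109 + 109·152 + 239·172 + 355·61 + 388·206 + 486·82 = 0 + 16568 + 41108 + 21655 + 79928 + 39852 = 199111
Σ Rᵢ = 0 + 22 + 56 + 28 + 108 + 54 = 268
N̂ = 199111 / 268 ≈ 743.0 → 743

N ≈ 743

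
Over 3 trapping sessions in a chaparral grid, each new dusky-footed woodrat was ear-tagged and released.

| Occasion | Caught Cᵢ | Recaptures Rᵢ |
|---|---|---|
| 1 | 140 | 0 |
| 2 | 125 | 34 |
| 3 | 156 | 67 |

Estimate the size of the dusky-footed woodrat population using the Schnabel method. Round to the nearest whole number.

N ≈ 530

Marked at large before each occasion: Mᵢ = Σⱼ<ᵢ (Cⱼ − Rⱼ) → M1=0, M2=140, M3=231
Σ MᵢCᵢ = 0·140 + 140·125 + 231·156 = 0 + 17500 + 36036 = 53536
Σ Rᵢ = 0 + 34 + 67 = 101
N̂ = 53536 / 101 ≈ 530.1 → 530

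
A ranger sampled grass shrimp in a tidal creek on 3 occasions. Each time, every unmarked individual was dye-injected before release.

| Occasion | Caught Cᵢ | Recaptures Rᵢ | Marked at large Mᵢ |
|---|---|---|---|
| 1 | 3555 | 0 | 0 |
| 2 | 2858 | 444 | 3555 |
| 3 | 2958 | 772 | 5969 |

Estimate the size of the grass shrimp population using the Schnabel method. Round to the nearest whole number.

N ≈ 22,875

Σ MᵢCᵢ = 0·3555 + 3555·2858 + 5969·2958 = 0 + 10160190 + 17656302 = 27816492
Σ Rᵢ = 0 + 444 + 772 = 1216
N̂ = 27816492 / 1216 ≈ 22875.4 → 22875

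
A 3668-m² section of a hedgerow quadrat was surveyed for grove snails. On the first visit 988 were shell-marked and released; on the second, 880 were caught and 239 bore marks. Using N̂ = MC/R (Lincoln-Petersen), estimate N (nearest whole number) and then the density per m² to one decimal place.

N̂ = 988·880/239 = 869440/239 ≈ 3637.8 → 3638
Density = N̂ / area = 3638 / 3668 ≈ 0.99 → 1.0 per m²

density ≈ 1.0 grove snails per m²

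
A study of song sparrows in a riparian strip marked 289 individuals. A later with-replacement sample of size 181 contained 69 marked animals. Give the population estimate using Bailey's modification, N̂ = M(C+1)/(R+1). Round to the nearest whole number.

N̂ = 289·(181+1)/(69+1) = 289·182/70 = 52598/70 ≈ 751.4 → 751

N ≈ 751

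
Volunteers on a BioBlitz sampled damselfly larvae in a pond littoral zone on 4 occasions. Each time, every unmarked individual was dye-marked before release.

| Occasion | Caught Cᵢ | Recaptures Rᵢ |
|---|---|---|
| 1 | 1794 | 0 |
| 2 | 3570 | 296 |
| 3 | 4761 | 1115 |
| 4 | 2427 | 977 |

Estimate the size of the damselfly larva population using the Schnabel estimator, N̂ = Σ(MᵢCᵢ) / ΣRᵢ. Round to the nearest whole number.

N ≈ 21,642

Marked at large before each occasion: Mᵢ = Σⱼ<ᵢ (Cⱼ − Rⱼ) → M1=0, M2=1794, M3=5068, M4=8714
Σ MᵢCᵢ = 0·1794 + 1794·3570 + 5068·4761 + 8714·2427 = 0 + 6404580 + 24128748 + 21148878 = 51682206
Σ Rᵢ = 0 + 296 + 1115 + 977 = 2388
N̂ = 51682206 / 2388 ≈ 21642.46 → 21642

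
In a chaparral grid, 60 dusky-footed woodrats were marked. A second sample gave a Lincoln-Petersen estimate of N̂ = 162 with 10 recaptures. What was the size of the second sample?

C = 27

From N = M·C/R: C = N·R / M = 162·10 / 60 = 1620 / 60 = 27.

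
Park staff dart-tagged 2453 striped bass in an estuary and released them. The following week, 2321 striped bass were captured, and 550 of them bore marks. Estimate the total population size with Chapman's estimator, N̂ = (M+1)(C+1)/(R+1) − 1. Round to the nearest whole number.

N̂ = (2453+1)(2321+1)/(550+1) − 1 = 2454·2322/551 − 1
= 5698188/551 − 1 ≈ 10341.5 − 1 ≈ 10340.5 → 10341

N ≈ 10,341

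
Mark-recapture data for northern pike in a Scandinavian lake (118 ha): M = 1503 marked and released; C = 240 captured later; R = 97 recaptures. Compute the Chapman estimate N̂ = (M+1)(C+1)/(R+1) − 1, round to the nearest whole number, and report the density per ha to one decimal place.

N̂ = 1504·241/98 − 1 = 362464/98 − 1 ≈ 3697.6 → 3698
Density = N̂ / area = 3698 / 118 ≈ 31.34 → 31.3 per ha

density ≈ 31.3 northern pike per ha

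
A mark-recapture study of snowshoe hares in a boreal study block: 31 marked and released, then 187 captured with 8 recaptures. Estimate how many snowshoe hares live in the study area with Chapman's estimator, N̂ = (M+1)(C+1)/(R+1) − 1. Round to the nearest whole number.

N ≈ 667

N̂ = (31+1)(187+1)/(8+1) − 1 = 32·188/9 − 1
= 6016/9 − 1 ≈ 668.4 − 1 ≈ 667.4 → 667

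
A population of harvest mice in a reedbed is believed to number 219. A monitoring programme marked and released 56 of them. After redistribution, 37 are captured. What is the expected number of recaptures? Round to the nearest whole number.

expected recaptures ≈ 9

The marked fraction of the population is 56/219, so in a sample of 37 expect C·(M/N) marked.
E[R] = 56 × 37 / 219 = 2072 / 219 ≈ 9.46 → 9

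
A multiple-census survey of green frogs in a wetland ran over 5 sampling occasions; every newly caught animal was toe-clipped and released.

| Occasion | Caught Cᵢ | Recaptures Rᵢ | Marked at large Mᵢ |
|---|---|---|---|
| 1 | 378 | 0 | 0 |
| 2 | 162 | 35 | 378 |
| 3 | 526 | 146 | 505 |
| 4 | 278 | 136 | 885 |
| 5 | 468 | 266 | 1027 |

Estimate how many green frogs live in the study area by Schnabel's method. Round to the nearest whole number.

N ≈ 1807

Σ MᵢCᵢ = 0·378 + 378·162 + 505·526 + 885·278 + 1027·468 = 0 + 61236 + 265630 + 246030 + 480636 = 1053532
Σ Rᵢ = 0 + 35 + 146 + 136 + 266 = 583
N̂ = 1053532 / 583 ≈ 1807.1 → 1807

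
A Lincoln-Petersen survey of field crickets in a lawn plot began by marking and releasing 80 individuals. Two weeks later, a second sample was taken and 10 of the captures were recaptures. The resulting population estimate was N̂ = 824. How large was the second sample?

From N = M·C/R: C = N·R / M = 824·10 / 80 = 8240 / 80 = 103.

C = 103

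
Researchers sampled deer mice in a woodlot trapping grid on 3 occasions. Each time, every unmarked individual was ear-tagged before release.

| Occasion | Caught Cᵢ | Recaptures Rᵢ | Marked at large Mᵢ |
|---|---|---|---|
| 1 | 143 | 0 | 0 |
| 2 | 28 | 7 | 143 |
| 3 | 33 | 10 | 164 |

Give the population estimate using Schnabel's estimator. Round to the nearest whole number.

Σ MᵢCᵢ = 0·143 + 143·28 + 164·33 = 0 + 4004 + 5412 = 9416
Σ Rᵢ = 0 + 7 + 10 = 17
N̂ = 9416 / 17 ≈ 553.9 → 554

N ≈ 554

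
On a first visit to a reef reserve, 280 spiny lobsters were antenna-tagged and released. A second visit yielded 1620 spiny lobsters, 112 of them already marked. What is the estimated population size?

N = (280 × 1620) / 112 = 453600 / 112 = 4050

N = 4050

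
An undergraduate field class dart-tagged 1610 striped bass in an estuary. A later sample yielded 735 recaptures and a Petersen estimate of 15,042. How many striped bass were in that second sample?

C = 6867

From N = M·C/R: C = N·R / M = 15042·735 / 1610 = 11055870 / 1610 = 6867.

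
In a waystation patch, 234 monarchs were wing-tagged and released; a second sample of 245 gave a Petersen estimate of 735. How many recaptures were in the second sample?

R = 78

From N = M·C/R: R = M·C / N = 234·245 / 735 = 57330 / 735 = 78.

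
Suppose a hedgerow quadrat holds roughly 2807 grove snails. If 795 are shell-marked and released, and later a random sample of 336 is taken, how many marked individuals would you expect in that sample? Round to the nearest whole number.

expected recaptures ≈ 95

The marked fraction of the population is 795/2807, so in a sample of 336 expect C·(M/N) marked.
E[R] = 795 × 336 / 2807 = 267120 / 2807 ≈ 95.2 → 95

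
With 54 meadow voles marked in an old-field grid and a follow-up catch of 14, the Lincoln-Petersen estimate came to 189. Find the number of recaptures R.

From N = M·C/R: R = M·C / N = 54·14 / 189 = 756 / 189 = 4.

R = 4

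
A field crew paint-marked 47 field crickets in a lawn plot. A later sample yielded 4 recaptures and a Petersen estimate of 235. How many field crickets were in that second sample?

From N = M·C/R: C = N·R / M = 235·4 / 47 = 940 / 47 = 20.

C = 20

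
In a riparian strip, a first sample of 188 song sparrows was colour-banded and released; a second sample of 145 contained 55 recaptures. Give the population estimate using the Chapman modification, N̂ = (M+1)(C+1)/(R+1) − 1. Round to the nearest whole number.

N ≈ 492

N̂ = (188+1)(145+1)/(55+1) − 1 = 189·146/56 − 1
= 27594/56 − 1 ≈ 492.8 − 1 ≈ 491.8 → 492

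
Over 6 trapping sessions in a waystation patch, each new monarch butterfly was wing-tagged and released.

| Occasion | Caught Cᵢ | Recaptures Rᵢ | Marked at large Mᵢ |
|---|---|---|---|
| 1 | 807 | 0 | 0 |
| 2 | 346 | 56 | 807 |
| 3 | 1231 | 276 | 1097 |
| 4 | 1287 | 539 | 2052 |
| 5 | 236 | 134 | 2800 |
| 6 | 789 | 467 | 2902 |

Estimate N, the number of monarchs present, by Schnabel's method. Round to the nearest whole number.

Σ MᵢCᵢ = 0·807 + 807·346 + 1097·1231 + 2052·1287 + 2800·236 + 2902·789 = 0 + 279222 + 1350407 + 2640924 + 660800 + 2289678 = 7221031
Σ Rᵢ = 0 + 56 + 276 + 539 + 134 + 467 = 1472
N̂ = 7221031 / 1472 ≈ 4905.6 → 4906

N ≈ 4906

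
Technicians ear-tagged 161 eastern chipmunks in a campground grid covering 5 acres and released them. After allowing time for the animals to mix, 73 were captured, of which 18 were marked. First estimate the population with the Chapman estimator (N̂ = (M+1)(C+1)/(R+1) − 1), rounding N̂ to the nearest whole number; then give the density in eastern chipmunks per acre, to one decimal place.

density ≈ 126.0 eastern chipmunks per acre

N̂ = 162·74/19 − 1 = 11988/19 − 1 ≈ 629.9 → 630
Density = N̂ / area = 630 / 5 = 126.0 per acre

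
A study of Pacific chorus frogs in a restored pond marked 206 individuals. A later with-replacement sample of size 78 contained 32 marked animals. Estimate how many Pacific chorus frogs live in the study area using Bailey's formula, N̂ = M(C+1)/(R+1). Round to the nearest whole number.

N ≈ 493

N̂ = 206·(78+1)/(32+1) = 206·79/33 = 16274/33 ≈ 493.2 → 493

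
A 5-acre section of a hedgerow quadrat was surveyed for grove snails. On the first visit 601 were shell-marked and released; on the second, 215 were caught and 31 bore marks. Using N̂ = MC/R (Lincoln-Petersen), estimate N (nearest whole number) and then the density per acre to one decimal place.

density ≈ 833.6 grove snails per acre

N̂ = 601·215/31 = 129215/31 ≈ 4168.2 → 4168
Density = N̂ / area = 4168 / 5 ≈ 833.60 → 833.6 per acre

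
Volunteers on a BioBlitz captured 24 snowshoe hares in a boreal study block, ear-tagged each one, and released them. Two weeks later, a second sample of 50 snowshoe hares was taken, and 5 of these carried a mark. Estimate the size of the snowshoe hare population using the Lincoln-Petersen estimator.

N = 240

Lincoln-Petersen assumes M/N = R/C, so N = M·C / R.
N = (24 × 50) / 5 = 1200 / 5 = 240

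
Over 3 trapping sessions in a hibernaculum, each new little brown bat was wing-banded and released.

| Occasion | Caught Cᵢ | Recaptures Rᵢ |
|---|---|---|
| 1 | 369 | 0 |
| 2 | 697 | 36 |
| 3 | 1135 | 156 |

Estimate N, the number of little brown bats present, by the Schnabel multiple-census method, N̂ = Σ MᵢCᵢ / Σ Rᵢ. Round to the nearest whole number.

N ≈ 7428

Marked at large before each occasion: Mᵢ = Σⱼ<ᵢ (Cⱼ − Rⱼ) → M1=0, M2=369, M3=1030
Σ MᵢCᵢ = 0·369 + 369·697 + 1030·1135 = 0 + 257193 + 1169050 = 1426243
Σ Rᵢ = 0 + 36 + 156 = 192
N̂ = 1426243 / 192 ≈ 7428.3 → 7428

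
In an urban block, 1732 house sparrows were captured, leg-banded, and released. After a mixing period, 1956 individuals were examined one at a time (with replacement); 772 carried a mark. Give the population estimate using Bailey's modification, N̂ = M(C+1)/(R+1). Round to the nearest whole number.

N ≈ 4385

N̂ = 1732·(1956+1)/(772+1) = 1732·1957/773 = 3389524/773 ≈ 4384.9 → 4385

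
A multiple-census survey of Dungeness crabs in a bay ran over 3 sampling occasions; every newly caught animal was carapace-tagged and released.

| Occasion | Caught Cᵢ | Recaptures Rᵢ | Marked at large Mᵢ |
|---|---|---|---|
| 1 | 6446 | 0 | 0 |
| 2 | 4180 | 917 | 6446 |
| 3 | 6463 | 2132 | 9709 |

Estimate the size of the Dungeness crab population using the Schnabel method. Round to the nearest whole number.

Σ MᵢCᵢ = 0·6446 + 6446·4180 + 9709·6463 = 0 + 26944280 + 62749267 = 89693547
Σ Rᵢ = 0 + 917 + 2132 = 3049
N̂ = 89693547 / 3049 ≈ 29417.4 → 29417

N ≈ 29,417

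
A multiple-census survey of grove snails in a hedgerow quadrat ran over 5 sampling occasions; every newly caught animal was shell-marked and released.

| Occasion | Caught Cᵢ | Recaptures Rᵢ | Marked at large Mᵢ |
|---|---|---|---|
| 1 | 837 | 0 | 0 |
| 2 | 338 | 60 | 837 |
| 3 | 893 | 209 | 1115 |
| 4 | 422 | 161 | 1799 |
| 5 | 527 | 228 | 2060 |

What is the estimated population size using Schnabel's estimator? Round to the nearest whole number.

N ≈ 4747

Σ MᵢCᵢ = 0·837 + 837·338 + 1115·893 + 1799·422 + 2060·527 = 0 + 282906 + 995695 + 759178 + 1085620 = 3123399
Σ Rᵢ = 0 + 60 + 209 + 161 + 228 = 658
N̂ = 3123399 / 658 ≈ 4746.8 → 4747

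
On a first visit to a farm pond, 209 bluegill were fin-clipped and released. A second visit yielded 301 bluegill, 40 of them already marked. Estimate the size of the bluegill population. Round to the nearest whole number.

N ≈ 1573

The marked fraction in the recapture sample should equal the marked fraction in the population: 40/301 = 209/N.
N = (209 × 301) / 40 = 62909 / 40 ≈ 1572.7 → 1573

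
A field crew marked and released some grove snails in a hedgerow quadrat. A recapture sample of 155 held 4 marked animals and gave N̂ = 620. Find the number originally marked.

M = 16

From N = M·C/R: M = N·R / C = 620·4 / 155 = 2480 / 155 = 16.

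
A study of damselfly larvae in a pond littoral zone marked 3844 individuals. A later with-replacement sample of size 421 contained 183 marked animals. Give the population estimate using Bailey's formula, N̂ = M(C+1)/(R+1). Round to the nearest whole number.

N̂ = 3844·(421+1)/(183+1) = 3844·422/184 = 1622168/184 ≈ 8816.1 → 8816

N ≈ 8816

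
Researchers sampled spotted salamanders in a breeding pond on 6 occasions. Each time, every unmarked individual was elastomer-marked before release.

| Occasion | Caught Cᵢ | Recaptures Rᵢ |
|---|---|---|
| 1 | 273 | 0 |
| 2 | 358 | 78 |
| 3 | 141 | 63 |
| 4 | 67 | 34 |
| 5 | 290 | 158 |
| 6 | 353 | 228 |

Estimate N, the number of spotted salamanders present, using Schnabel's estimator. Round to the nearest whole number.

Marked at large before each occasion: Mᵢ = Σⱼ<ᵢ (Cⱼ − Rⱼ) → M1=0, M2=273, M3=553, M4=631, M5=664, M6=796
Σ MᵢCᵢ = 0·273 + 273·358 + 553·141 + 631·67 + 664·290 + 796·353 = 0 + 97734 + 77973 + 42277 + 192560 + 280988 = 691532
Σ Rᵢ = 0 + 78 + 63 + 34 + 158 + 228 = 561
N̂ = 691532 / 561 ≈ 1232.7 → 1233

N ≈ 1233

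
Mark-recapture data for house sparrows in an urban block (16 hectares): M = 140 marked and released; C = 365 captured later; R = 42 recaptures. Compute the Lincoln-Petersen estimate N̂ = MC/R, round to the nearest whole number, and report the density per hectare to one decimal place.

N̂ = 140·365/42 = 51100/42 ≈ 1216.7 → 1217
Density = N̂ / area = 1217 / 16 ≈ 76.06 → 76.1 per hectare

density ≈ 76.1 house sparrows per hectare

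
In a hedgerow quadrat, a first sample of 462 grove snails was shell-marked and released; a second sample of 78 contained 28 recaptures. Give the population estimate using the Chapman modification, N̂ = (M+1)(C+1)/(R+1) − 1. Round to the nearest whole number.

N̂ = (462+1)(78+1)/(28+1) − 1 = 463·79/29 − 1
= 36577/29 − 1 ≈ 1261.3 − 1 ≈ 1260.3 → 1260

N ≈ 1260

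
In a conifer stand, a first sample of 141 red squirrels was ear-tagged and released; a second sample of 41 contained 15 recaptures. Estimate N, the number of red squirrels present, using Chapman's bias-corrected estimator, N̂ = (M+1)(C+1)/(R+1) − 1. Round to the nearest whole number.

N̂ = (141+1)(41+1)/(15+1) − 1 = 142·42/16 − 1
= 5964/16 − 1 ≈ 372.8 − 1 ≈ 371.8 → 372

N ≈ 372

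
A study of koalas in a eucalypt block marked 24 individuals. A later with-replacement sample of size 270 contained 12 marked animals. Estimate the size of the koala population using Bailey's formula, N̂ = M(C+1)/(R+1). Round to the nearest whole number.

N̂ = 24·(270+1)/(12+1) = 24·271/13 = 6504/13 ≈ 500.3 → 500

N ≈ 500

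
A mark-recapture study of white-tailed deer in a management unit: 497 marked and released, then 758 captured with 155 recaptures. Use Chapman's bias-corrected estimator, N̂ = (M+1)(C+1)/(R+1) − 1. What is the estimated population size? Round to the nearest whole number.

N̂ = (497+1)(758+1)/(155+1) − 1 = 498·759/156 − 1
= 377982/156 − 1 ≈ 2423.0 − 1 ≈ 2422.0 → 2422

N ≈ 2422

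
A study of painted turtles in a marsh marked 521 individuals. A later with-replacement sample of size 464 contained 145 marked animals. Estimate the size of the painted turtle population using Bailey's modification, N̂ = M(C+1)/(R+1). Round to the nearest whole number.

N ≈ 1659

N̂ = 521·(464+1)/(145+1) = 521·465/146 = 242265/146 ≈ 1659.3 → 1659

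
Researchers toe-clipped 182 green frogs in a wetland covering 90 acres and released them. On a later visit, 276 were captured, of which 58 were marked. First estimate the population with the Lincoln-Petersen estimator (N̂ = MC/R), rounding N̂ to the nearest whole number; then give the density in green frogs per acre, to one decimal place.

density ≈ 9.6 green frogs per acre

N̂ = 182·276/58 = 50232/58 ≈ 866.1 → 866
Density = N̂ / area = 866 / 90 ≈ 9.62 → 9.6 per acre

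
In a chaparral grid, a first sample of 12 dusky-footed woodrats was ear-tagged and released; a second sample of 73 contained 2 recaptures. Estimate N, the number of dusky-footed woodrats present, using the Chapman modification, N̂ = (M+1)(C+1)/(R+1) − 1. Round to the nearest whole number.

N̂ = (12+1)(73+1)/(2+1) − 1 = 13·74/3 − 1
= 962/3 − 1 ≈ 320.7 − 1 ≈ 319.7 → 320

N ≈ 320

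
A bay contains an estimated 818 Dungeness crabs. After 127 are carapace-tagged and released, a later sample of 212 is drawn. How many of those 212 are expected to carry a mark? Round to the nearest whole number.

expected recaptures ≈ 33

The marked fraction of the population is 127/818, so in a sample of 212 expect C·(M/N) marked.
E[R] = 127 × 212 / 818 = 26924 / 818 ≈ 32.9 → 33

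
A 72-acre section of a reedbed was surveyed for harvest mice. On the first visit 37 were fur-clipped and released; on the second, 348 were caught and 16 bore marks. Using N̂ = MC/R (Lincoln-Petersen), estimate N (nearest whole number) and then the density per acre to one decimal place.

N̂ = 37·348/16 = 12876/16 ≈ 804.8 → 805
Density = N̂ / area = 805 / 72 ≈ 11.18 → 11.2 per acre

density ≈ 11.2 harvest mice per acre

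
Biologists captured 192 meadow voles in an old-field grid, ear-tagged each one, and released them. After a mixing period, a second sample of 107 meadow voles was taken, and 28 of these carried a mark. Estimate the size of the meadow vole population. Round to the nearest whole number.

N ≈ 734

N = (192 × 107) / 28 = 20544 / 28 ≈ 733.7 → 734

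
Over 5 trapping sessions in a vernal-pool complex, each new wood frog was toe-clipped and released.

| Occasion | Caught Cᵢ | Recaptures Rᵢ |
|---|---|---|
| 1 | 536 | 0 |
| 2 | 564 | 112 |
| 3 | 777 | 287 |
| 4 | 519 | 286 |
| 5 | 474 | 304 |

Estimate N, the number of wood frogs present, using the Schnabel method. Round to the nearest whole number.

Marked at large before each occasion: Mᵢ = Σⱼ<ᵢ (Cⱼ − Rⱼ) → M1=0, M2=536, M3=988, M4=1478, M5=1711
Σ MᵢCᵢ = 0·536 + 536·564 + 988·777 + 1478·519 + 1711·474 = 0 + 302304 + 767676 + 767082 + 811014 = 2648076
Σ Rᵢ = 0 + 112 + 287 + 286 + 304 = 989
N̂ = 2648076 / 989 ≈ 2677.5 → 2678

N ≈ 2678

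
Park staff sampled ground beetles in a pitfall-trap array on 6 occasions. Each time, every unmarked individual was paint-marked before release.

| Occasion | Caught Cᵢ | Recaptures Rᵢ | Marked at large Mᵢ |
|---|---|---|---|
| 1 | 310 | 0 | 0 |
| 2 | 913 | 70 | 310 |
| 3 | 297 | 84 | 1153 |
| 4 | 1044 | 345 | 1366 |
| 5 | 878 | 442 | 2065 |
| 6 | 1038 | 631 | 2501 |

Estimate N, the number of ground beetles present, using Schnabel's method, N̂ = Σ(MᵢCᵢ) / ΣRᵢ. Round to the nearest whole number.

N ≈ 4110

Σ MᵢCᵢ = 0·310 + 310·913 + 1153·297 + 1366·1044 + 2065·878 + 2501·1038 = 0 + 283030 + 342441 + 1426104 + 1813070 + 2596038 = 6460683
Σ Rᵢ = 0 + 70 + 84 + 345 + 442 + 631 = 1572
N̂ = 6460683 / 1572 ≈ 4109.8 → 4110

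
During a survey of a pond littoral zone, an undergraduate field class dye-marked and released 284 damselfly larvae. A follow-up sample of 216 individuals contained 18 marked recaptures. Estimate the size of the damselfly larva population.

N = (284 × 216) / 18 = 61344 / 18 = 3408

N = 3408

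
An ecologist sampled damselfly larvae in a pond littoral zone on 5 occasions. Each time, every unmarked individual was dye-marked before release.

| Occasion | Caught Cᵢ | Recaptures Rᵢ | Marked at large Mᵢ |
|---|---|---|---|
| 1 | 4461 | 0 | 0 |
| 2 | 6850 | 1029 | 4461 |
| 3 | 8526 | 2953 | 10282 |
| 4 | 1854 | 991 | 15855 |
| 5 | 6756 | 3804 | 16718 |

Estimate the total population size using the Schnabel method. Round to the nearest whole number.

N ≈ 29,687

Σ MᵢCᵢ = 0·4461 + 4461·6850 + 10282·8526 + 15855·1854 + 16718·6756 = 0 + 30557850 + 87664332 + 29395170 + 112946808 = 260564160
Σ Rᵢ = 0 + 1029 + 2953 + 991 + 3804 = 8777
N̂ = 260564160 / 8777 ≈ 29687.2 → 29687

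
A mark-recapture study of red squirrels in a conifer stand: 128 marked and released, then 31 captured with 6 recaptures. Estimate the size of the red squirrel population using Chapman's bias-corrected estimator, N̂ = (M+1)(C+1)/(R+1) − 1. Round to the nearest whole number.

N̂ = (128+1)(31+1)/(6+1) − 1 = 129·32/7 − 1
= 4128/7 − 1 ≈ 589.7 − 1 ≈ 588.7 → 589

N ≈ 589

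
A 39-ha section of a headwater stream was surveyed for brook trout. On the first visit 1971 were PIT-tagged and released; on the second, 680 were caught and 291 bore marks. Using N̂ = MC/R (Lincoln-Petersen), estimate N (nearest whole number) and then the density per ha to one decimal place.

density ≈ 118.1 brook trout per ha

N̂ = 1971·680/291 = 1340280/291 ≈ 4605.8 → 4606
Density = N̂ / area = 4606 / 39 ≈ 118.10 → 118.1 per ha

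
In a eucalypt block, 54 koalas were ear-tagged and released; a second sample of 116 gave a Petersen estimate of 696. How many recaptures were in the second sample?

From N = M·C/R: R = M·C / N = 54·116 / 696 = 6264 / 696 = 9.

R = 9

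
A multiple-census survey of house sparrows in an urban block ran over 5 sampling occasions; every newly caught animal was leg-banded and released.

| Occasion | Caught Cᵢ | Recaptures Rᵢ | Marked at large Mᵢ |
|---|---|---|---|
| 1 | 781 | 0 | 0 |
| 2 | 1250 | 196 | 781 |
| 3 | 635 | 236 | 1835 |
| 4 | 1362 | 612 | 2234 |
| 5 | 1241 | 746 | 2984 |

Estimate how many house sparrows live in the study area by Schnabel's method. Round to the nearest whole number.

N ≈ 4965

Σ MᵢCᵢ = 0·781 + 781·1250 + 1835·635 + 2234·1362 + 2984·1241 = 0 + 976250 + 1165225 + 3042708 + 3703144 = 8887327
Σ Rᵢ = 0 + 196 + 236 + 612 + 746 = 1790
N̂ = 8887327 / 1790 ≈ 4965.0 → 4965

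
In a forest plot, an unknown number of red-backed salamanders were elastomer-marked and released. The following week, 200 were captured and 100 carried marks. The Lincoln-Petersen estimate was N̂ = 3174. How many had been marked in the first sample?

M = 1587

From N = M·C/R: M = N·R / C = 3174·100 / 200 = 317400 / 200 = 1587.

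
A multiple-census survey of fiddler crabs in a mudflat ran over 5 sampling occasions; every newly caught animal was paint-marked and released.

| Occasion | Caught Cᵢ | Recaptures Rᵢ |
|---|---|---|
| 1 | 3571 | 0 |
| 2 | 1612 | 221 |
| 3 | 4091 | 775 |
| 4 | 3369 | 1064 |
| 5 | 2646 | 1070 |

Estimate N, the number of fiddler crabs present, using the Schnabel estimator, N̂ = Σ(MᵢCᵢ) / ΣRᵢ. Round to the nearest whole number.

N ≈ 26,181

Marked at large before each occasion: Mᵢ = Σⱼ<ᵢ (Cⱼ − Rⱼ) → M1=0, M2=3571, M3=4962, M4=8278, M5=10583
Σ MᵢCᵢ = 0·3571 + 3571·1612 + 4962·4091 + 8278·3369 + 10583·2646 = 0 + 5756452 + 20299542 + 27888582 + 28002618 = 81947194
Σ Rᵢ = 0 + 221 + 775 + 1064 + 1070 = 3130
N̂ = 81947194 / 3130 ≈ 26181.2 → 26181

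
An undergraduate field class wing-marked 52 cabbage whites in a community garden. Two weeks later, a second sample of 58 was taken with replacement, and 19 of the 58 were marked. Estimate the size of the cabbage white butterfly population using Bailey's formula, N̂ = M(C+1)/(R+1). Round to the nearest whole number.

N̂ = 52·(58+1)/(19+1) = 52·59/20 = 3068/20 ≈ 153.4 → 153

N ≈ 153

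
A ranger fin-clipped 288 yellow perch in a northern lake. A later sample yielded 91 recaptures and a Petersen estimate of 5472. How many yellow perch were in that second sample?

C = 1729

From N = M·C/R: C = N·R / M = 5472·91 / 288 = 497952 / 288 = 1729.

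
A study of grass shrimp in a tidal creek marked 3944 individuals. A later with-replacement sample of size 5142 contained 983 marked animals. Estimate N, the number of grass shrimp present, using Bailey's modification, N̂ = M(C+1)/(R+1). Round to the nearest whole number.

N̂ = 3944·(5142+1)/(983+1) = 3944·5143/984 = 20283992/984 ≈ 20613.8 → 20614

N ≈ 20,614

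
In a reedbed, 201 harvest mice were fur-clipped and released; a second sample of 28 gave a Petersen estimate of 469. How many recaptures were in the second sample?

From N = M·C/R: R = M·C / N = 201·28 / 469 = 5628 / 469 = 12.

R = 12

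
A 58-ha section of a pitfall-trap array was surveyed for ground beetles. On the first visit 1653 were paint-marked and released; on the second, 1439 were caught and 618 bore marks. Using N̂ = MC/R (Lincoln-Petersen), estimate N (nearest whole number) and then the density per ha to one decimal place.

density ≈ 66.4 ground beetles per ha

N̂ = 1653·1439/618 = 2378667/618 ≈ 3849.0 → 3849
Density = N̂ / area = 3849 / 58 ≈ 66.36 → 66.4 per ha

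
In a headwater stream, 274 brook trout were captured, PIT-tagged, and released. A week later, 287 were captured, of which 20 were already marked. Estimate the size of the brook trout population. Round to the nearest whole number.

If marked individuals mix randomly, R/C ≈ M/N, giving N ≈ M·C/R.
N = (274 × 287) / 20 = 78638 / 20 ≈ 3931.9 → 3932

N ≈ 3932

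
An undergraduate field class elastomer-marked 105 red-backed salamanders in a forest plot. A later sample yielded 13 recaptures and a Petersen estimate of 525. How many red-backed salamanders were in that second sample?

From N = M·C/R: C = N·R / M = 525·13 / 105 = 6825 / 105 = 65.

C = 65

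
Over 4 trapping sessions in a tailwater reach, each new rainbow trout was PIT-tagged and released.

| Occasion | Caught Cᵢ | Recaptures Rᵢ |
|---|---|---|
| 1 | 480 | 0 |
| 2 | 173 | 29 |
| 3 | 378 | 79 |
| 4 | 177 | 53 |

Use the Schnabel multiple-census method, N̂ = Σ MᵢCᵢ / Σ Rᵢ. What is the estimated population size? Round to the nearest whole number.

N ≈ 2996

Marked at large before each occasion: Mᵢ = Σⱼ<ᵢ (Cⱼ − Rⱼ) → M1=0, M2=480, M3=624, M4=923
Σ MᵢCᵢ = 0·480 + 480·173 + 624·378 + 923·177 = 0 + 83040 + 235872 + 163371 = 482283
Σ Rᵢ = 0 + 29 + 79 + 53 = 161
N̂ = 482283 / 161 ≈ 2995.5 → 2996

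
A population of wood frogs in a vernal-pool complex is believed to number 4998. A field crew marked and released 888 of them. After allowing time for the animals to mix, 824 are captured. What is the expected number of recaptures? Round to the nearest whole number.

expected recaptures ≈ 146

The marked fraction of the population is 888/4998, so in a sample of 824 expect C·(M/N) marked.
E[R] = 888 × 824 / 4998 = 731712 / 4998 ≈ 146.4 → 146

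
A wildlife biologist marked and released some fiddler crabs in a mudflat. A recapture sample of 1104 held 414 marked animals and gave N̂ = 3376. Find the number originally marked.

From N = M·C/R: M = N·R / C = 3376·414 / 1104 = 1397664 / 1104 = 1266.

M = 1266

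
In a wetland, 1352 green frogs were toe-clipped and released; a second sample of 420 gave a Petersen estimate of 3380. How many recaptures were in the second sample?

R = 168

From N = M·C/R: R = M·C / N = 1352·420 / 3380 = 567840 / 3380 = 168.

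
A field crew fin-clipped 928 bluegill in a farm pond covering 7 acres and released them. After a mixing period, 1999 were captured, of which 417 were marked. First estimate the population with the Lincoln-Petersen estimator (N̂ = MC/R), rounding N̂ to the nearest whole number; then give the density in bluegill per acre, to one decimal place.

N̂ = 928·1999/417 = 1855072/417 ≈ 4448.6 → 4449
Density = N̂ / area = 4449 / 7 ≈ 635.57 → 635.6 per acre

density ≈ 635.6 bluegill per acre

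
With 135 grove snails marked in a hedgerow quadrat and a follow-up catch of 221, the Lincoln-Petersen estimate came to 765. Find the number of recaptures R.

From N = M·C/R: R = M·C / N = 135·221 / 765 = 29835 / 765 = 39.

R = 39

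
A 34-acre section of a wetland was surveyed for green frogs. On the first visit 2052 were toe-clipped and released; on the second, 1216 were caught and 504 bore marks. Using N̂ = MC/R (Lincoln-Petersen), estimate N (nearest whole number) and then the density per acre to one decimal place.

N̂ = 2052·1216/504 = 2495232/504 ≈ 4950.9 → 4951
Density = N̂ / area = 4951 / 34 ≈ 145.62 → 145.6 per acre

density ≈ 145.6 green frogs per acre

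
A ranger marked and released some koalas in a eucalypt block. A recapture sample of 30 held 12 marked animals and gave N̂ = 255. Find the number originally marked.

M = 102

From N = M·C/R: M = N·R / C = 255·12 / 30 = 3060 / 30 = 102.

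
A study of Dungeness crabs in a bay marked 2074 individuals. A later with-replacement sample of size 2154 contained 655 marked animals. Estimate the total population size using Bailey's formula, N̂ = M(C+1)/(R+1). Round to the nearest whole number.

N̂ = 2074·(2154+1)/(655+1) = 2074·2155/656 = 4469470/656 ≈ 6813.2 → 6813

N ≈ 6813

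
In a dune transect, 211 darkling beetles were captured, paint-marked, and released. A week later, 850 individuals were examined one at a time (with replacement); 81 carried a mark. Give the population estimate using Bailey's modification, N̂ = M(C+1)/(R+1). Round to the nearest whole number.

N ≈ 2190

N̂ = 211·(850+1)/(81+1) = 211·851/82 = 179561/82 ≈ 2189.8 → 2190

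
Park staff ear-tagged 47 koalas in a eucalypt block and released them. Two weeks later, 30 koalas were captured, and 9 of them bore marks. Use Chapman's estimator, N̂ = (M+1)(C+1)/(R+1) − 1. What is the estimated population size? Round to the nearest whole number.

N ≈ 148

N̂ = (47+1)(30+1)/(9+1) − 1 = 48·31/10 − 1
= 1488/10 − 1 ≈ 148.8 − 1 ≈ 147.8 → 148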